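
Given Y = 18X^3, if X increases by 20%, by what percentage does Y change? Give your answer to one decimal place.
72.8%

For Y = 18X^3:
If X → X(1 + 0.2)
Then Y → Y · (1 + 0.2)^3
     = Y · 1.7280

Percentage change = ((1 + 0.2)^3 − 1) × 100% = 72.8%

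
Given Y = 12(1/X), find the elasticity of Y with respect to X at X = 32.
Elasticity = -1

Elasticity = (dY/dX) · (X/Y)

dY/dX = -12/X²
At X = 32: dY/dX = -3/256, Y = 3/8

Elasticity = (-3/256) · (32 / (3/8)) = -1

Interpretation: for a small percentage change in X, the percentage change in Y is approximately -1.00 times as large.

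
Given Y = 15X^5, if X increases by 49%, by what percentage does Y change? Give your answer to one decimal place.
634.4%

For Y = 15X^5:
If X → X(1 + 0.49)
Then Y → Y · (1 + 0.49)^5
     ≈ Y · 7.3440

Percentage change = ((1 + 0.49)^5 − 1) × 100% ≈ 634.4%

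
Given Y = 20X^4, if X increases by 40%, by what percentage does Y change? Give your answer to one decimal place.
284.2%

For Y = 20X^4:
If X → X(1 + 0.4)
Then Y → Y · (1 + 0.4)^4
     = Y · 3.8416

Percentage change = ((1 + 0.4)^4 − 1) × 100% ≈ 284.2%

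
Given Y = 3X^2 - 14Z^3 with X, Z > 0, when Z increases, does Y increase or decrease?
Y decreases

Taking the partial derivative:
∂Y/∂Z = -42Z^2

∂Y/∂Z = -42Z^2 < 0 (assuming positive values)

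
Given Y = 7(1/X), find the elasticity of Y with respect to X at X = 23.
Elasticity = -1

Elasticity = (dY/dX) · (X/Y)

dY/dX = -7/X²
At X = 23: dY/dX = -7/529, Y = 7/23

Elasticity = (-7/529) · (23 / (7/23)) = -1

Interpretation: for a small percentage change in X, the percentage change in Y is approximately -1.00 times as large.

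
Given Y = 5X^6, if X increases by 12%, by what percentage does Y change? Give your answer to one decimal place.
97.4%

For Y = 5X^6:
If X → X(1 + 0.12)
Then Y → Y · (1 + 0.12)^6
     ≈ Y · 1.9738

Percentage change = ((1 + 0.12)^6 − 1) × 100% ≈ 97.4%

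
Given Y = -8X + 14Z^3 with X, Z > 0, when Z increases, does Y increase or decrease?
Y increases

Taking the partial derivative:
∂Y/∂Z = 42Z^2

∂Y/∂Z = 42Z^2 > 0 (assuming positive values)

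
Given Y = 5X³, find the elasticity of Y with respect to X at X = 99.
Elasticity = 3

Elasticity = (dY/dX) · (X/Y)

dY/dX = 15·X²
At X = 99: dY/dX = 147015, Y = 4851495

Elasticity = 147015 · (99 / 4851495) = 3

Interpretation: for a small percentage change in X, the percentage change in Y is approximately 3.00 times as large.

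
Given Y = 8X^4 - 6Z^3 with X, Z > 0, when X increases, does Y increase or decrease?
Y increases

Taking the partial derivative:
∂Y/∂X = 32X^3

∂Y/∂X = 32X^3 > 0 (assuming positive values)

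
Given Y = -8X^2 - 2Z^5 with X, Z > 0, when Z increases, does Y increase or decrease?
Y decreases

Taking the partial derivative:
∂Y/∂Z = -10Z^4

∂Y/∂Z = -10Z^4 < 0 (assuming positive values)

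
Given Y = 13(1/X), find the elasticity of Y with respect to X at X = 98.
Elasticity = -1

Elasticity = (dY/dX) · (X/Y)

dY/dX = -13/X²
At X = 98: dY/dX = -13/9604, Y = 13/98

Elasticity = (-13/9604) · (98 / (13/98)) = -1

Interpretation: for a small percentage change in X, the percentage change in Y is approximately -1.00 times as large.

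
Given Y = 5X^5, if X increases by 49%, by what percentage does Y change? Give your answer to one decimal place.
634.4%

For Y = 5X^5:
If X → X(1 + 0.49)
Then Y → Y · (1 + 0.49)^5
     ≈ Y · 7.3440

Percentage change = ((1 + 0.49)^5 − 1) × 100% ≈ 634.4%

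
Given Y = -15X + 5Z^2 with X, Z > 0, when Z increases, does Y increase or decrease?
Y increases

Taking the partial derivative:
∂Y/∂Z = 10Z

∂Y/∂Z = 10Z > 0 (assuming positive values)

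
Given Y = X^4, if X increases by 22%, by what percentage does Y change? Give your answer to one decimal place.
121.5%

For Y = X^4:
If X → X(1 + 0.22)
Then Y → Y · (1 + 0.22)^4
     ≈ Y · 2.2153

Percentage change = ((1 + 0.22)^4 − 1) × 100% ≈ 121.5%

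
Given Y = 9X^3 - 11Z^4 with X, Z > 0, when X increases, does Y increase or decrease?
Y increases

Taking the partial derivative:
∂Y/∂X = 27X^2

∂Y/∂X = 27X^2 > 0 (assuming positive values)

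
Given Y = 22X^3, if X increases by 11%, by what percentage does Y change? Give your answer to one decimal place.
36.8%

For Y = 22X^3:
If X → X(1 + 0.11)
Then Y → Y · (1 + 0.11)^3
     ≈ Y · 1.3676

Percentage change = ((1 + 0.11)^3 − 1) × 100% ≈ 36.8%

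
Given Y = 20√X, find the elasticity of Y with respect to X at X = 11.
Elasticity = 1/2

Elasticity = (dY/dX) · (X/Y)

dY/dX = 10/√X
At X = 11: dY/dX = 10·√11/11, Y = 20·√11

Elasticity = (10·√11/11) · (11 / (20·√11)) = 1/2

Interpretation: for a small percentage change in X, the percentage change in Y is approximately 0.50 times as large.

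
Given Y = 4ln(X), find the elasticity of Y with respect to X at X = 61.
Elasticity = 1/ln(61) ≈ 0.2433

Elasticity = (dY/dX) · (X/Y)

dY/dX = 4/X
At X = 61: dY/dX = 4/61, Y = 4·ln(61)

Elasticity = (4/61) · (61 / (4·ln(61))) = 1/ln(61) ≈ 0.2433

Interpretation: for a small percentage change in X, the percentage change in Y is approximately 0.24 times as large.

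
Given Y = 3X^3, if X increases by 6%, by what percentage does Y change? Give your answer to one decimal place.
19.1%

For Y = 3X^3:
If X → X(1 + 0.06)
Then Y → Y · (1 + 0.06)^3
     ≈ Y · 1.1910

Percentage change = ((1 + 0.06)^3 − 1) × 100% ≈ 19.1%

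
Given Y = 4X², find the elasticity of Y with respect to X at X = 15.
Elasticity = 2

Elasticity = (dY/dX) · (X/Y)

dY/dX = 8·X
At X = 15: dY/dX = 120, Y = 900

Elasticity = 120 · (15 / 900) = 2

Interpretation: for a small percentage change in X, the percentage change in Y is approximately 2.00 times as large.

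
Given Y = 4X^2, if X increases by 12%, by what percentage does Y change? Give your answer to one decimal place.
25.4%

For Y = 4X^2:
If X → X(1 + 0.12)
Then Y → Y · (1 + 0.12)^2
     = Y · 1.2544

Percentage change = ((1 + 0.12)^2 − 1) × 100% ≈ 25.4%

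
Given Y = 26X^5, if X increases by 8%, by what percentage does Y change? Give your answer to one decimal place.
46.9%

For Y = 26X^5:
If X → X(1 + 0.08)
Then Y → Y · (1 + 0.08)^5
     ≈ Y · 1.4693

Percentage change = ((1 + 0.08)^5 − 1) × 100% ≈ 46.9%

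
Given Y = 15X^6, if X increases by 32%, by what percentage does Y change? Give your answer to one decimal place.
429.0%

For Y = 15X^6:
If X → X(1 + 0.32)
Then Y → Y · (1 + 0.32)^6
     ≈ Y · 5.2899

Percentage change = ((1 + 0.32)^6 − 1) × 100% ≈ 429.0%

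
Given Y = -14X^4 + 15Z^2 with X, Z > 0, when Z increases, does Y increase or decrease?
Y increases

Taking the partial derivative:
∂Y/∂Z = 30Z

∂Y/∂Z = 30Z > 0 (assuming positive values)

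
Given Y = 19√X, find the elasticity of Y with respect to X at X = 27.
Elasticity = 1/2

Elasticity = (dY/dX) · (X/Y)

dY/dX = 19/(2·√X)
At X = 27: dY/dX = 19·√3/18, Y = 57·√3

Elasticity = (19·√3/18) · (27 / (57·√3)) = 1/2

Interpretation: for a small percentage change in X, the percentage change in Y is approximately 0.50 times as large.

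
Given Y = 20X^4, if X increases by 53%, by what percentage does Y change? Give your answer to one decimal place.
448.0%

For Y = 20X^4:
If X → X(1 + 0.53)
Then Y → Y · (1 + 0.53)^4
     ≈ Y · 5.4798

Percentage change = ((1 + 0.53)^4 − 1) × 100% ≈ 448.0%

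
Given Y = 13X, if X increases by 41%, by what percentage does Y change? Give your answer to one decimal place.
41.0%

For Y = 13X:
If X → X(1 + 0.41)
Then Y → Y · (1 + 0.41)^1
     = Y · 1.4100

Percentage change = ((1 + 0.41)^1 − 1) × 100% = 41.0%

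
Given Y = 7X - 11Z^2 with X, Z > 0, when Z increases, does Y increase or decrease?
Y decreases

Taking the partial derivative:
∂Y/∂Z = -22Z

∂Y/∂Z = -22Z < 0 (assuming positive values)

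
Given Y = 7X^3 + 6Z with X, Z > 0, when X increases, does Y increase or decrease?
Y increases

Taking the partial derivative:
∂Y/∂X = 21X^2

∂Y/∂X = 21X^2 > 0 (assuming positive values)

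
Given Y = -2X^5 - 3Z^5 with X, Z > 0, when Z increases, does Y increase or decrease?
Y decreases

Taking the partial derivative:
∂Y/∂Z = -15Z^4

∂Y/∂Z = -15Z^4 < 0 (assuming positive values)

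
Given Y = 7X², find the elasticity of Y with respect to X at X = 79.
Elasticity = 2

Elasticity = (dY/dX) · (X/Y)

dY/dX = 14·X
At X = 79: dY/dX = 1106, Y = 43687

Elasticity = 1106 · (79 / 43687) = 2

Interpretation: for a small percentage change in X, the percentage change in Y is approximately 2.00 times as large.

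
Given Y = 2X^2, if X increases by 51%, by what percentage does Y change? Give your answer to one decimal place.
128.0%

For Y = 2X^2:
If X → X(1 + 0.51)
Then Y → Y · (1 + 0.51)^2
     = Y · 2.2801

Percentage change = ((1 + 0.51)^2 − 1) × 100% ≈ 128.0%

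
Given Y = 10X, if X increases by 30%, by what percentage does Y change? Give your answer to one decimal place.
30.0%

For Y = 10X:
If X → X(1 + 0.3)
Then Y → Y · (1 + 0.3)^1
     = Y · 1.3000

Percentage change = ((1 + 0.3)^1 − 1) × 100% = 30.0%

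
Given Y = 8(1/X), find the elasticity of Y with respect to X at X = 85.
Elasticity = -1

Elasticity = (dY/dX) · (X/Y)

dY/dX = -8/X²
At X = 85: dY/dX = -8/7225, Y = 8/85

Elasticity = (-8/7225) · (85 / (8/85)) = -1

Interpretation: for a small percentage change in X, the percentage change in Y is approximately -1.00 times as large.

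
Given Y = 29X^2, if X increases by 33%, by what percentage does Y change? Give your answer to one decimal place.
76.9%

For Y = 29X^2:
If X → X(1 + 0.33)
Then Y → Y · (1 + 0.33)^2
     = Y · 1.7689

Percentage change = ((1 + 0.33)^2 − 1) × 100% ≈ 76.9%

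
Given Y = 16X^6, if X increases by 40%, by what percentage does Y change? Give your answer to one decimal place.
653.0%

For Y = 16X^6:
If X → X(1 + 0.4)
Then Y → Y · (1 + 0.4)^6
     ≈ Y · 7.5295

Percentage change = ((1 + 0.4)^6 − 1) × 100% ≈ 653.0%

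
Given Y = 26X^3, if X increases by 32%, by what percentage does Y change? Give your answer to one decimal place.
130.0%

For Y = 26X^3:
If X → X(1 + 0.32)
Then Y → Y · (1 + 0.32)^3
     ≈ Y · 2.3000

Percentage change = ((1 + 0.32)^3 − 1) × 100% ≈ 130.0%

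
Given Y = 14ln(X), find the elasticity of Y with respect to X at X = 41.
Elasticity = 1/ln(41) ≈ 0.2693

Elasticity = (dY/dX) · (X/Y)

dY/dX = 14/X
At X = 41: dY/dX = 14/41, Y = 14·ln(41)

Elasticity = (14/41) · (41 / (14·ln(41))) = 1/ln(41) ≈ 0.2693

Interpretation: for a small percentage change in X, the percentage change in Y is approximately 0.27 times as large.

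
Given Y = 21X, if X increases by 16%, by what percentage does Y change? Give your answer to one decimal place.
16.0%

For Y = 21X:
If X → X(1 + 0.16)
Then Y → Y · (1 + 0.16)^1
     = Y · 1.1600

Percentage change = ((1 + 0.16)^1 − 1) × 100% = 16.0%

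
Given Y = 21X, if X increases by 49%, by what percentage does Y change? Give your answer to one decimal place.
49.0%

For Y = 21X:
If X → X(1 + 0.49)
Then Y → Y · (1 + 0.49)^1
     = Y · 1.4900

Percentage change = ((1 + 0.49)^1 − 1) × 100% = 49.0%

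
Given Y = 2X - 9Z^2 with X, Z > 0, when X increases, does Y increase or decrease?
Y increases

Taking the partial derivative:
∂Y/∂X = 2

∂Y/∂X = 2 > 0 (assuming positive values)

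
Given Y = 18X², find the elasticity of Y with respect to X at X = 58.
Elasticity = 2

Elasticity = (dY/dX) · (X/Y)

dY/dX = 36·X
At X = 58: dY/dX = 2088, Y = 60552

Elasticity = 2088 · (58 / 60552) = 2

Interpretation: for a small percentage change in X, the percentage change in Y is approximately 2.00 times as large.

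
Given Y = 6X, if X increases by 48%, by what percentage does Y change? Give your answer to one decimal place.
48.0%

For Y = 6X:
If X → X(1 + 0.48)
Then Y → Y · (1 + 0.48)^1
     = Y · 1.4800

Percentage change = ((1 + 0.48)^1 − 1) × 100% = 48.0%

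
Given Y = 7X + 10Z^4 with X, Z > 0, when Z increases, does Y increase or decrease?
Y increases

Taking the partial derivative:
∂Y/∂Z = 40Z^3

∂Y/∂Z = 40Z^3 > 0 (assuming positive values)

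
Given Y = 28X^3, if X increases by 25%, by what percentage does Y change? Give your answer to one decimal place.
95.3%

For Y = 28X^3:
If X → X(1 + 0.25)
Then Y → Y · (1 + 0.25)^3
     ≈ Y · 1.9531

Percentage change = ((1 + 0.25)^3 − 1) × 100% ≈ 95.3%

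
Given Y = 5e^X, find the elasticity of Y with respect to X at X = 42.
Elasticity = 42

Elasticity = (dY/dX) · (X/Y)

dY/dX = 5·e^X
At X = 42: dY/dX = 5·e^42, Y = 5·e^42

Elasticity = (5·e^42) · (42 / (5·e^42)) = 42

Interpretation: for a small percentage change in X, the percentage change in Y is approximately 42.00 times as large.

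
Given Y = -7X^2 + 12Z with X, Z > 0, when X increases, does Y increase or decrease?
Y decreases

Taking the partial derivative:
∂Y/∂X = -14X

∂Y/∂X = -14X < 0 (assuming positive values)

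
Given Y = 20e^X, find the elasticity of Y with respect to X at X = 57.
Elasticity = 57

Elasticity = (dY/dX) · (X/Y)

dY/dX = 20·e^X
At X = 57: dY/dX = 20·e^57, Y = 20·e^57

Elasticity = (20·e^57) · (57 / (20·e^57)) = 57

Interpretation: for a small percentage change in X, the percentage change in Y is approximately 57.00 times as large.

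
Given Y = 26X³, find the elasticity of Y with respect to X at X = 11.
Elasticity = 3

Elasticity = (dY/dX) · (X/Y)

dY/dX = 78·X²
At X = 11: dY/dX = 9438, Y = 34606

Elasticity = 9438 · (11 / 34606) = 3

Interpretation: for a small percentage change in X, the percentage change in Y is approximately 3.00 times as large.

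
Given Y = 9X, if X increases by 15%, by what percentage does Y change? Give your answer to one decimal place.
15.0%

For Y = 9X:
If X → X(1 + 0.15)
Then Y → Y · (1 + 0.15)^1
     = Y · 1.1500

Percentage change = ((1 + 0.15)^1 − 1) × 100% = 15.0%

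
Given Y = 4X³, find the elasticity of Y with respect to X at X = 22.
Elasticity = 3

Elasticity = (dY/dX) · (X/Y)

dY/dX = 12·X²
At X = 22: dY/dX = 5808, Y = 42592

Elasticity = 5808 · (22 / 42592) = 3

Interpretation: for a small percentage change in X, the percentage change in Y is approximately 3.00 times as large.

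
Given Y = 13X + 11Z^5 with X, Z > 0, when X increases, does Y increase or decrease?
Y increases

Taking the partial derivative:
∂Y/∂X = 13

∂Y/∂X = 13 > 0 (assuming positive values)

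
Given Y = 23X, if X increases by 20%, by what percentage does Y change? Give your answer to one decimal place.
20.0%

For Y = 23X:
If X → X(1 + 0.2)
Then Y → Y · (1 + 0.2)^1
     = Y · 1.2000

Percentage change = ((1 + 0.2)^1 − 1) × 100% = 20.0%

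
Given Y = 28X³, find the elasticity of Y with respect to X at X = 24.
Elasticity = 3

Elasticity = (dY/dX) · (X/Y)

dY/dX = 84·X²
At X = 24: dY/dX = 48384, Y = 387072

Elasticity = 48384 · (24 / 387072) = 3

Interpretation: for a small percentage change in X, the percentage change in Y is approximately 3.00 times as large.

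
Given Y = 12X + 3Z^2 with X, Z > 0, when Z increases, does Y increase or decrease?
Y increases

Taking the partial derivative:
∂Y/∂Z = 6Z

∂Y/∂Z = 6Z > 0 (assuming positive values)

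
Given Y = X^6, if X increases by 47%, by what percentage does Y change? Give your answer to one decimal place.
909.0%

For Y = X^6:
If X → X(1 + 0.47)
Then Y → Y · (1 + 0.47)^6
     ≈ Y · 10.0903

Percentage change = ((1 + 0.47)^6 − 1) × 100% ≈ 909.0%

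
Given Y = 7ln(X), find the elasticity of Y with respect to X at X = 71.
Elasticity = 1/ln(71) ≈ 0.2346

Elasticity = (dY/dX) · (X/Y)

dY/dX = 7/X
At X = 71: dY/dX = 7/71, Y = 7·ln(71)

Elasticity = (7/71) · (71 / (7·ln(71))) = 1/ln(71) ≈ 0.2346

Interpretation: for a small percentage change in X, the percentage change in Y is approximately 0.23 times as large.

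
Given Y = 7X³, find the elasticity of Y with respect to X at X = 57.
Elasticity = 3

Elasticity = (dY/dX) · (X/Y)

dY/dX = 21·X²
At X = 57: dY/dX = 68229, Y = 1296351

Elasticity = 68229 · (57 / 1296351) = 3

Interpretation: for a small percentage change in X, the percentage change in Y is approximately 3.00 times as large.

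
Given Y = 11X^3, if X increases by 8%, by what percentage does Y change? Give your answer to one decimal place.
26.0%

For Y = 11X^3:
If X → X(1 + 0.08)
Then Y → Y · (1 + 0.08)^3
     ≈ Y · 1.2597

Percentage change = ((1 + 0.08)^3 − 1) × 100% ≈ 26.0%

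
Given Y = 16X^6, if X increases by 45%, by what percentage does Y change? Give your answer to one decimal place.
829.4%

For Y = 16X^6:
If X → X(1 + 0.45)
Then Y → Y · (1 + 0.45)^6
     ≈ Y · 9.2941

Percentage change = ((1 + 0.45)^6 − 1) × 100% ≈ 829.4%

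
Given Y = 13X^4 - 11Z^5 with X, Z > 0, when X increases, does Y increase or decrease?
Y increases

Taking the partial derivative:
∂Y/∂X = 52X^3

∂Y/∂X = 52X^3 > 0 (assuming positive values)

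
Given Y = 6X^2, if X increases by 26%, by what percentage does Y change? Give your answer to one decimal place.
58.8%

For Y = 6X^2:
If X → X(1 + 0.26)
Then Y → Y · (1 + 0.26)^2
     = Y · 1.5876

Percentage change = ((1 + 0.26)^2 − 1) × 100% ≈ 58.8%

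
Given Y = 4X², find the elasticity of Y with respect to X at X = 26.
Elasticity = 2

Elasticity = (dY/dX) · (X/Y)

dY/dX = 8·X
At X = 26: dY/dX = 208, Y = 2704

Elasticity = 208 · (26 / 2704) = 2

Interpretation: for a small percentage change in X, the percentage change in Y is approximately 2.00 times as large.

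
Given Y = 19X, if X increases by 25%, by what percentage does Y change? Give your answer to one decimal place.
25.0%

For Y = 19X:
If X → X(1 + 0.25)
Then Y → Y · (1 + 0.25)^1
     = Y · 1.2500

Percentage change = ((1 + 0.25)^1 − 1) × 100% = 25.0%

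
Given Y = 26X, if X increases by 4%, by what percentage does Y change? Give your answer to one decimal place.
4.0%

For Y = 26X:
If X → X(1 + 0.04)
Then Y → Y · (1 + 0.04)^1
     = Y · 1.0400

Percentage change = ((1 + 0.04)^1 − 1) × 100% = 4.0%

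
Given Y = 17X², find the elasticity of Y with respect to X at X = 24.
Elasticity = 2

Elasticity = (dY/dX) · (X/Y)

dY/dX = 34·X
At X = 24: dY/dX = 816, Y = 9792

Elasticity = 816 · (24 / 9792) = 2

Interpretation: for a small percentage change in X, the percentage change in Y is approximately 2.00 times as large.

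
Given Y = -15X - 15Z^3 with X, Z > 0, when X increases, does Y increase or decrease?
Y decreases

Taking the partial derivative:
∂Y/∂X = -15

∂Y/∂X = -15 < 0 (assuming positive values)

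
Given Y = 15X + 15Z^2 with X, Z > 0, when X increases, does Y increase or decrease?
Y increases

Taking the partial derivative:
∂Y/∂X = 15

∂Y/∂X = 15 > 0 (assuming positive values)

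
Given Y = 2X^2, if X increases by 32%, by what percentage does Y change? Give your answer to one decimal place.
74.2%

For Y = 2X^2:
If X → X(1 + 0.32)
Then Y → Y · (1 + 0.32)^2
     = Y · 1.7424

Percentage change = ((1 + 0.32)^2 − 1) × 100% ≈ 74.2%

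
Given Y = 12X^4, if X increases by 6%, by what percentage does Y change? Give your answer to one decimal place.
26.2%

For Y = 12X^4:
If X → X(1 + 0.06)
Then Y → Y · (1 + 0.06)^4
     ≈ Y · 1.2625

Percentage change = ((1 + 0.06)^4 − 1) × 100% ≈ 26.2%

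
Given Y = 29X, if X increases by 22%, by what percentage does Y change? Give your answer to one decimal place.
22.0%

For Y = 29X:
If X → X(1 + 0.22)
Then Y → Y · (1 + 0.22)^1
     = Y · 1.2200

Percentage change = ((1 + 0.22)^1 − 1) × 100% = 22.0%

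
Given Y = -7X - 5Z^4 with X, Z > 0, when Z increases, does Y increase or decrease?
Y decreases

Taking the partial derivative:
∂Y/∂Z = -20Z^3

∂Y/∂Z = -20Z^3 < 0 (assuming positive values)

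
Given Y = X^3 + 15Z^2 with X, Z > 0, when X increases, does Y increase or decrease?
Y increases

Taking the partial derivative:
∂Y/∂X = 3X^2

∂Y/∂X = 3X^2 > 0 (assuming positive values)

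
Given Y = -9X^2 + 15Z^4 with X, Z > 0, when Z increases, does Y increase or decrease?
Y increases

Taking the partial derivative:
∂Y/∂Z = 60Z^3

∂Y/∂Z = 60Z^3 > 0 (assuming positive values)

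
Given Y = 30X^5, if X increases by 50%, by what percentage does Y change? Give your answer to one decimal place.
659.4%

For Y = 30X^5:
If X → X(1 + 0.5)
Then Y → Y · (1 + 0.5)^5
     ≈ Y · 7.5938

Percentage change = ((1 + 0.5)^5 − 1) × 100% ≈ 659.4%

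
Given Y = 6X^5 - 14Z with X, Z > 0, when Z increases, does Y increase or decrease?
Y decreases

Taking the partial derivative:
∂Y/∂Z = -14

∂Y/∂Z = -14 < 0 (assuming positive values)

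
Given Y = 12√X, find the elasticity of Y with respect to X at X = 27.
Elasticity = 1/2

Elasticity = (dY/dX) · (X/Y)

dY/dX = 6/√X
At X = 27: dY/dX = 2·√3/3, Y = 36·√3

Elasticity = (2·√3/3) · (27 / (36·√3)) = 1/2

Interpretation: for a small percentage change in X, the percentage change in Y is approximately 0.50 times as large.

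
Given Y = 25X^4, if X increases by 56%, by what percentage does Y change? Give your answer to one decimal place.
492.2%

For Y = 25X^4:
If X → X(1 + 0.56)
Then Y → Y · (1 + 0.56)^4
     ≈ Y · 5.9224

Percentage change = ((1 + 0.56)^4 − 1) × 100% ≈ 492.2%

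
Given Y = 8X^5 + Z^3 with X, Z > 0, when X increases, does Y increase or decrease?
Y increases

Taking the partial derivative:
∂Y/∂X = 40X^4

∂Y/∂X = 40X^4 > 0 (assuming positive values)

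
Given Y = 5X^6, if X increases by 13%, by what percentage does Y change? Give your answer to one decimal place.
108.2%

For Y = 5X^6:
If X → X(1 + 0.13)
Then Y → Y · (1 + 0.13)^6
     ≈ Y · 2.0820

Percentage change = ((1 + 0.13)^6 − 1) × 100% ≈ 108.2%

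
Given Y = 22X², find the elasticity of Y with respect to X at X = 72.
Elasticity = 2

Elasticity = (dY/dX) · (X/Y)

dY/dX = 44·X
At X = 72: dY/dX = 3168, Y = 114048

Elasticity = 3168 · (72 / 114048) = 2

Interpretation: for a small percentage change in X, the percentage change in Y is approximately 2.00 times as large.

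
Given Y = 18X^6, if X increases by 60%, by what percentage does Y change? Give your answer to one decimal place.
1577.7%

For Y = 18X^6:
If X → X(1 + 0.6)
Then Y → Y · (1 + 0.6)^6
     ≈ Y · 16.7772

Percentage change = ((1 + 0.6)^6 − 1) × 100% ≈ 1577.7%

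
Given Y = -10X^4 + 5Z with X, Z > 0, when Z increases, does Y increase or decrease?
Y increases

Taking the partial derivative:
∂Y/∂Z = 5

∂Y/∂Z = 5 > 0 (assuming positive values)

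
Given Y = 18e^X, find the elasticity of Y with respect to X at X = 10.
Elasticity = 10

Elasticity = (dY/dX) · (X/Y)

dY/dX = 18·e^X
At X = 10: dY/dX = 18·e^10, Y = 18·e^10

Elasticity = (18·e^10) · (10 / (18·e^10)) = 10

Interpretation: for a small percentage change in X, the percentage change in Y is approximately 10.00 times as large.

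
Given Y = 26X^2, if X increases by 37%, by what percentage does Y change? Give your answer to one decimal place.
87.7%

For Y = 26X^2:
If X → X(1 + 0.37)
Then Y → Y · (1 + 0.37)^2
     = Y · 1.8769

Percentage change = ((1 + 0.37)^2 − 1) × 100% ≈ 87.7%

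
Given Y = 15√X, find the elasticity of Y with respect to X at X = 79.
Elasticity = 1/2

Elasticity = (dY/dX) · (X/Y)

dY/dX = 15/(2·√X)
At X = 79: dY/dX = 15·√79/158, Y = 15·√79

Elasticity = (15·√79/158) · (79 / (15·√79)) = 1/2

Interpretation: for a small percentage change in X, the percentage change in Y is approximately 0.50 times as large.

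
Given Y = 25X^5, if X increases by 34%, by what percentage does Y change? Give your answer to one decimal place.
332.0%

For Y = 25X^5:
If X → X(1 + 0.34)
Then Y → Y · (1 + 0.34)^5
     ≈ Y · 4.3204

Percentage change = ((1 + 0.34)^5 − 1) × 100% ≈ 332.0%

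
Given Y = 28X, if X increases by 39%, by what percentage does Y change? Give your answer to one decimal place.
39.0%

For Y = 28X:
If X → X(1 + 0.39)
Then Y → Y · (1 + 0.39)^1
     = Y · 1.3900

Percentage change = ((1 + 0.39)^1 − 1) × 100% = 39.0%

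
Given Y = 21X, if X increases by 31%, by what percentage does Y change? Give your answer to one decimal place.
31.0%

For Y = 21X:
If X → X(1 + 0.31)
Then Y → Y · (1 + 0.31)^1
     = Y · 1.3100

Percentage change = ((1 + 0.31)^1 − 1) × 100% = 31.0%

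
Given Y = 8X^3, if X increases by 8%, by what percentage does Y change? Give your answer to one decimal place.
26.0%

For Y = 8X^3:
If X → X(1 + 0.08)
Then Y → Y · (1 + 0.08)^3
     ≈ Y · 1.2597

Percentage change = ((1 + 0.08)^3 − 1) × 100% ≈ 26.0%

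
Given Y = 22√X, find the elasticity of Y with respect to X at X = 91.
Elasticity = 1/2

Elasticity = (dY/dX) · (X/Y)

dY/dX = 11/√X
At X = 91: dY/dX = 11·√91/91, Y = 22·√91

Elasticity = (11·√91/91) · (91 / (22·√91)) = 1/2

Interpretation: for a small percentage change in X, the percentage change in Y is approximately 0.50 times as large.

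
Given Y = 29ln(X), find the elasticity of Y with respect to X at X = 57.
Elasticity = 1/ln(57) ≈ 0.2473

Elasticity = (dY/dX) · (X/Y)

dY/dX = 29/X
At X = 57: dY/dX = 29/57, Y = 29·ln(57)

Elasticity = (29/57) · (57 / (29·ln(57))) = 1/ln(57) ≈ 0.2473

Interpretation: for a small percentage change in X, the percentage change in Y is approximately 0.25 times as large.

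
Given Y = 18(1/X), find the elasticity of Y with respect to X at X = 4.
Elasticity = -1

Elasticity = (dY/dX) · (X/Y)

dY/dX = -18/X²
At X = 4: dY/dX = -9/8, Y = 9/2

Elasticity = (-9/8) · (4 / (9/2)) = -1

Interpretation: for a small percentage change in X, the percentage change in Y is approximately -1.00 times as large.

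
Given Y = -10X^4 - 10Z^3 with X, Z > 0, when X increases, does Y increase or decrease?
Y decreases

Taking the partial derivative:
∂Y/∂X = -40X^3

∂Y/∂X = -40X^3 < 0 (assuming positive values)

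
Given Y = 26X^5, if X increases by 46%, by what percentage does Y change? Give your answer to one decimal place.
563.4%

For Y = 26X^5:
If X → X(1 + 0.46)
Then Y → Y · (1 + 0.46)^5
     ≈ Y · 6.6338

Percentage change = ((1 + 0.46)^5 − 1) × 100% ≈ 563.4%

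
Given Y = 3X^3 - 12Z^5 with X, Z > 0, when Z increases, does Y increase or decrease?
Y decreases

Taking the partial derivative:
∂Y/∂Z = -60Z^4

∂Y/∂Z = -60Z^4 < 0 (assuming positive values)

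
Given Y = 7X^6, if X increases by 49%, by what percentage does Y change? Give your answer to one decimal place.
994.3%

For Y = 7X^6:
If X → X(1 + 0.49)
Then Y → Y · (1 + 0.49)^6
     ≈ Y · 10.9425

Percentage change = ((1 + 0.49)^6 − 1) × 100% ≈ 994.3%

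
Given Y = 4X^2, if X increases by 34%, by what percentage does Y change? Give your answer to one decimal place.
79.6%

For Y = 4X^2:
If X → X(1 + 0.34)
Then Y → Y · (1 + 0.34)^2
     = Y · 1.7956

Percentage change = ((1 + 0.34)^2 − 1) × 100% ≈ 79.6%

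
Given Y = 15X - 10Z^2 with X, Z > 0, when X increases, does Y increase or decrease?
Y increases

Taking the partial derivative:
∂Y/∂X = 15

∂Y/∂X = 15 > 0 (assuming positive values)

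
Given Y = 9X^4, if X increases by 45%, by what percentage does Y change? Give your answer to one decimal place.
342.1%

For Y = 9X^4:
If X → X(1 + 0.45)
Then Y → Y · (1 + 0.45)^4
     ≈ Y · 4.4205

Percentage change = ((1 + 0.45)^4 − 1) × 100% ≈ 342.1%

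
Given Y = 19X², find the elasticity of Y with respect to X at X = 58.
Elasticity = 2

Elasticity = (dY/dX) · (X/Y)

dY/dX = 38·X
At X = 58: dY/dX = 2204, Y = 63916

Elasticity = 2204 · (58 / 63916) = 2

Interpretation: for a small percentage change in X, the percentage change in Y is approximately 2.00 times as large.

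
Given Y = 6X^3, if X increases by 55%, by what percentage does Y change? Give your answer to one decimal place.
272.4%

For Y = 6X^3:
If X → X(1 + 0.55)
Then Y → Y · (1 + 0.55)^3
     ≈ Y · 3.7239

Percentage change = ((1 + 0.55)^3 − 1) × 100% ≈ 272.4%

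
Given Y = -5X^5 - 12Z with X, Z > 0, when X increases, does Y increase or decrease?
Y decreases

Taking the partial derivative:
∂Y/∂X = -25X^4

∂Y/∂X = -25X^4 < 0 (assuming positive values)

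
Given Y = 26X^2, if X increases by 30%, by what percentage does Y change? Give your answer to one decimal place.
69.0%

For Y = 26X^2:
If X → X(1 + 0.3)
Then Y → Y · (1 + 0.3)^2
     = Y · 1.6900

Percentage change = ((1 + 0.3)^2 − 1) × 100% = 69.0%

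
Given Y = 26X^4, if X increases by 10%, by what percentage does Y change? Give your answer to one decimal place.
46.4%

For Y = 26X^4:
If X → X(1 + 0.1)
Then Y → Y · (1 + 0.1)^4
     = Y · 1.4641

Percentage change = ((1 + 0.1)^4 − 1) × 100% ≈ 46.4%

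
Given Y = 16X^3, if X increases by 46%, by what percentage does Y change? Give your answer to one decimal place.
211.2%

For Y = 16X^3:
If X → X(1 + 0.46)
Then Y → Y · (1 + 0.46)^3
     ≈ Y · 3.1121

Percentage change = ((1 + 0.46)^3 − 1) × 100% ≈ 211.2%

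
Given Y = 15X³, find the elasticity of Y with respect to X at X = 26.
Elasticity = 3

Elasticity = (dY/dX) · (X/Y)

dY/dX = 45·X²
At X = 26: dY/dX = 30420, Y = 263640

Elasticity = 30420 · (26 / 263640) = 3

Interpretation: for a small percentage change in X, the percentage change in Y is approximately 3.00 times as large.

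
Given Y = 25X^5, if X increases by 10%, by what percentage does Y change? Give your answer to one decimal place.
61.1%

For Y = 25X^5:
If X → X(1 + 0.1)
Then Y → Y · (1 + 0.1)^5
     ≈ Y · 1.6105

Percentage change = ((1 + 0.1)^5 − 1) × 100% ≈ 61.1%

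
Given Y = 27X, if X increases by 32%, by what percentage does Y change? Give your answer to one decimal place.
32.0%

For Y = 27X:
If X → X(1 + 0.32)
Then Y → Y · (1 + 0.32)^1
     = Y · 1.3200

Percentage change = ((1 + 0.32)^1 − 1) × 100% = 32.0%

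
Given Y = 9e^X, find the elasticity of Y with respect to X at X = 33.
Elasticity = 33

Elasticity = (dY/dX) · (X/Y)

dY/dX = 9·e^X
At X = 33: dY/dX = 9·e^33, Y = 9·e^33

Elasticity = (9·e^33) · (33 / (9·e^33)) = 33

Interpretation: for a small percentage change in X, the percentage change in Y is approximately 33.00 times as large.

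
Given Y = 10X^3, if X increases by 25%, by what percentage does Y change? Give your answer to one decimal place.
95.3%

For Y = 10X^3:
If X → X(1 + 0.25)
Then Y → Y · (1 + 0.25)^3
     ≈ Y · 1.9531

Percentage change = ((1 + 0.25)^3 − 1) × 100% ≈ 95.3%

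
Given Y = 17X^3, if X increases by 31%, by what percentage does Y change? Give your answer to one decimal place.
124.8%

For Y = 17X^3:
If X → X(1 + 0.31)
Then Y → Y · (1 + 0.31)^3
     ≈ Y · 2.2481

Percentage change = ((1 + 0.31)^3 − 1) × 100% ≈ 124.8%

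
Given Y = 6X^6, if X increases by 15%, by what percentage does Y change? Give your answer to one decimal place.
131.3%

For Y = 6X^6:
If X → X(1 + 0.15)
Then Y → Y · (1 + 0.15)^6
     ≈ Y · 2.3131

Percentage change = ((1 + 0.15)^6 − 1) × 100% ≈ 131.3%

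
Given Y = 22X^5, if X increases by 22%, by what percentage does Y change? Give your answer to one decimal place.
170.3%

For Y = 22X^5:
If X → X(1 + 0.22)
Then Y → Y · (1 + 0.22)^5
     ≈ Y · 2.7027

Percentage change = ((1 + 0.22)^5 − 1) × 100% ≈ 170.3%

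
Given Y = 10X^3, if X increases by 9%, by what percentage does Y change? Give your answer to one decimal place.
29.5%

For Y = 10X^3:
If X → X(1 + 0.09)
Then Y → Y · (1 + 0.09)^3
     ≈ Y · 1.2950

Percentage change = ((1 + 0.09)^3 − 1) × 100% ≈ 29.5%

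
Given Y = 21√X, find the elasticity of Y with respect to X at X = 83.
Elasticity = 1/2

Elasticity = (dY/dX) · (X/Y)

dY/dX = 21/(2·√X)
At X = 83: dY/dX = 21·√83/166, Y = 21·√83

Elasticity = (21·√83/166) · (83 / (21·√83)) = 1/2

Interpretation: for a small percentage change in X, the percentage change in Y is approximately 0.50 times as large.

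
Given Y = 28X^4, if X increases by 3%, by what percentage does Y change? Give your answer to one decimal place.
12.6%

For Y = 28X^4:
If X → X(1 + 0.03)
Then Y → Y · (1 + 0.03)^4
     ≈ Y · 1.1255

Percentage change = ((1 + 0.03)^4 − 1) × 100% ≈ 12.6%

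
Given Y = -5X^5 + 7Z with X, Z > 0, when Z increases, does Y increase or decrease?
Y increases

Taking the partial derivative:
∂Y/∂Z = 7

∂Y/∂Z = 7 > 0 (assuming positive values)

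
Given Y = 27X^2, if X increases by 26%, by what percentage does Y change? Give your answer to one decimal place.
58.8%

For Y = 27X^2:
If X → X(1 + 0.26)
Then Y → Y · (1 + 0.26)^2
     = Y · 1.5876

Percentage change = ((1 + 0.26)^2 − 1) × 100% ≈ 58.8%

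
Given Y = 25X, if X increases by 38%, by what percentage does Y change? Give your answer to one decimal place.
38.0%

For Y = 25X:
If X → X(1 + 0.38)
Then Y → Y · (1 + 0.38)^1
     = Y · 1.3800

Percentage change = ((1 + 0.38)^1 − 1) × 100% = 38.0%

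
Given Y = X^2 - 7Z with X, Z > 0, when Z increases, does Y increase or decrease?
Y decreases

Taking the partial derivative:
∂Y/∂Z = -7

∂Y/∂Z = -7 < 0 (assuming positive values)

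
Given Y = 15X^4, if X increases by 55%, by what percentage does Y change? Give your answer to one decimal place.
477.2%

For Y = 15X^4:
If X → X(1 + 0.55)
Then Y → Y · (1 + 0.55)^4
     ≈ Y · 5.7720

Percentage change = ((1 + 0.55)^4 − 1) × 100% ≈ 477.2%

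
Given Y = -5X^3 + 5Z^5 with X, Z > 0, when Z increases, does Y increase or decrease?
Y increases

Taking the partial derivative:
∂Y/∂Z = 25Z^4

∂Y/∂Z = 25Z^4 > 0 (assuming positive values)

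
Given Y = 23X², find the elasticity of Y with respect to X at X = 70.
Elasticity = 2

Elasticity = (dY/dX) · (X/Y)

dY/dX = 46·X
At X = 70: dY/dX = 3220, Y = 112700

Elasticity = 3220 · (70 / 112700) = 2

Interpretation: for a small percentage change in X, the percentage change in Y is approximately 2.00 times as large.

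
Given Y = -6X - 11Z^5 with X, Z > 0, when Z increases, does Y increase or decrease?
Y decreases

Taking the partial derivative:
∂Y/∂Z = -55Z^4

∂Y/∂Z = -55Z^4 < 0 (assuming positive values)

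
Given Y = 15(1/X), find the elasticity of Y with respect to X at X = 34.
Elasticity = -1

Elasticity = (dY/dX) · (X/Y)

dY/dX = -15/X²
At X = 34: dY/dX = -15/1156, Y = 15/34

Elasticity = (-15/1156) · (34 / (15/34)) = -1

Interpretation: for a small percentage change in X, the percentage change in Y is approximately -1.00 times as large.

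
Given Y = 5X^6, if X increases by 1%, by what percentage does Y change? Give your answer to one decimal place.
6.2%

For Y = 5X^6:
If X → X(1 + 0.01)
Then Y → Y · (1 + 0.01)^6
     ≈ Y · 1.0615

Percentage change = ((1 + 0.01)^6 − 1) × 100% ≈ 6.2%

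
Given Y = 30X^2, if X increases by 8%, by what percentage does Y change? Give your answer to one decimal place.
16.6%

For Y = 30X^2:
If X → X(1 + 0.08)
Then Y → Y · (1 + 0.08)^2
     = Y · 1.1664

Percentage change = ((1 + 0.08)^2 − 1) × 100% ≈ 16.6%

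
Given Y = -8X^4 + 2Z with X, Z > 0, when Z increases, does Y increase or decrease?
Y increases

Taking the partial derivative:
∂Y/∂Z = 2

∂Y/∂Z = 2 > 0 (assuming positive values)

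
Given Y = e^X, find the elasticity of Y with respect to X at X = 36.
Elasticity = 36

Elasticity = (dY/dX) · (X/Y)

dY/dX = e^X
At X = 36: dY/dX = e^36, Y = e^36

Elasticity = (e^36) · (36 / (e^36)) = 36

Interpretation: for a small percentage change in X, the percentage change in Y is approximately 36.00 times as large.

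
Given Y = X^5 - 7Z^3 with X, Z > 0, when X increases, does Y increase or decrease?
Y increases

Taking the partial derivative:
∂Y/∂X = 5X^4

∂Y/∂X = 5X^4 > 0 (assuming positive values)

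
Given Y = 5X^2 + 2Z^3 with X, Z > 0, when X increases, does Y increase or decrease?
Y increases

Taking the partial derivative:
∂Y/∂X = 10X

∂Y/∂X = 10X > 0 (assuming positive values)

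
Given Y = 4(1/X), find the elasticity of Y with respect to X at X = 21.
Elasticity = -1

Elasticity = (dY/dX) · (X/Y)

dY/dX = -4/X²
At X = 21: dY/dX = -4/441, Y = 4/21

Elasticity = (-4/441) · (21 / (4/21)) = -1

Interpretation: for a small percentage change in X, the percentage change in Y is approximately -1.00 times as large.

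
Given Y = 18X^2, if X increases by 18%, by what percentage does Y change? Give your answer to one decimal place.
39.2%

For Y = 18X^2:
If X → X(1 + 0.18)
Then Y → Y · (1 + 0.18)^2
     = Y · 1.3924

Percentage change = ((1 + 0.18)^2 − 1) × 100% ≈ 39.2%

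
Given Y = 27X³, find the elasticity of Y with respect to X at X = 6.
Elasticity = 3

Elasticity = (dY/dX) · (X/Y)

dY/dX = 81·X²
At X = 6: dY/dX = 2916, Y = 5832

Elasticity = 2916 · (6 / 5832) = 3

Interpretation: for a small percentage change in X, the percentage change in Y is approximately 3.00 times as large.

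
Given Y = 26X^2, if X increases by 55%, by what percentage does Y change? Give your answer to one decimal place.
140.3%

For Y = 26X^2:
If X → X(1 + 0.55)
Then Y → Y · (1 + 0.55)^2
     = Y · 2.4025

Percentage change = ((1 + 0.55)^2 − 1) × 100% ≈ 140.3%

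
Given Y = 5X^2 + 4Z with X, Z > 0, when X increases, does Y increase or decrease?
Y increases

Taking the partial derivative:
∂Y/∂X = 10X

∂Y/∂X = 10X > 0 (assuming positive values)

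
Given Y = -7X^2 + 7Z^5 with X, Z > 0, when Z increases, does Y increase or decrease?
Y increases

Taking the partial derivative:
∂Y/∂Z = 35Z^4

∂Y/∂Z = 35Z^4 > 0 (assuming positive values)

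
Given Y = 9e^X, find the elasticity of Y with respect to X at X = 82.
Elasticity = 82

Elasticity = (dY/dX) · (X/Y)

dY/dX = 9·e^X
At X = 82: dY/dX = 9·e^82, Y = 9·e^82

Elasticity = (9·e^82) · (82 / (9·e^82)) = 82

Interpretation: for a small percentage change in X, the percentage change in Y is approximately 82.00 times as large.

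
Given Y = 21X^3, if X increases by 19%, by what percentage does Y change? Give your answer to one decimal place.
68.5%

For Y = 21X^3:
If X → X(1 + 0.19)
Then Y → Y · (1 + 0.19)^3
     ≈ Y · 1.6852

Percentage change = ((1 + 0.19)^3 − 1) × 100% ≈ 68.5%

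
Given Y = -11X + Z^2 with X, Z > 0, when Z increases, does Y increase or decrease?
Y increases

Taking the partial derivative:
∂Y/∂Z = 2Z

∂Y/∂Z = 2Z > 0 (assuming positive values)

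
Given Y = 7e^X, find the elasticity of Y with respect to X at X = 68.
Elasticity = 68

Elasticity = (dY/dX) · (X/Y)

dY/dX = 7·e^X
At X = 68: dY/dX = 7·e^68, Y = 7·e^68

Elasticity = (7·e^68) · (68 / (7·e^68)) = 68

Interpretation: for a small percentage change in X, the percentage change in Y is approximately 68.00 times as large.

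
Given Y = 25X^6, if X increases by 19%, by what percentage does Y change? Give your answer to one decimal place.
184.0%

For Y = 25X^6:
If X → X(1 + 0.19)
Then Y → Y · (1 + 0.19)^6
     ≈ Y · 2.8398

Percentage change = ((1 + 0.19)^6 − 1) × 100% ≈ 184.0%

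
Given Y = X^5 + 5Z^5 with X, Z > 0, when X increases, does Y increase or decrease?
Y increases

Taking the partial derivative:
∂Y/∂X = 5X^4

∂Y/∂X = 5X^4 > 0 (assuming positive values)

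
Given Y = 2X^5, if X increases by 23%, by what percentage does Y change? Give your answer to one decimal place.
181.5%

For Y = 2X^5:
If X → X(1 + 0.23)
Then Y → Y · (1 + 0.23)^5
     ≈ Y · 2.8153

Percentage change = ((1 + 0.23)^5 − 1) × 100% ≈ 181.5%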